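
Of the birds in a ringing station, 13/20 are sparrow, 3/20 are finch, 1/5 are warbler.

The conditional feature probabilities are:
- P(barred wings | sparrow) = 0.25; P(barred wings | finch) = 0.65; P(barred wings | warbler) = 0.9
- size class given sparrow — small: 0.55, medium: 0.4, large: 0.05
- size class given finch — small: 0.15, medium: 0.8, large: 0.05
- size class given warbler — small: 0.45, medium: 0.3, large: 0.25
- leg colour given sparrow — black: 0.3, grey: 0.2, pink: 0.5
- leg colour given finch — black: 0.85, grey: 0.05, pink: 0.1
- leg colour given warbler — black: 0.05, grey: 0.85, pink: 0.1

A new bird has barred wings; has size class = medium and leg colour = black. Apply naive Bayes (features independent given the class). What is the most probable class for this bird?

sparrow: 0.65 × 0.25 × 0.4 × 0.3 = 0.0195
finch: 0.15 × 0.65 × 0.8 × 0.85 = 0.0663
warbler: 0.2 × 0.9 × 0.3 × 0.05 = 0.0027
Highest score → finch.

finch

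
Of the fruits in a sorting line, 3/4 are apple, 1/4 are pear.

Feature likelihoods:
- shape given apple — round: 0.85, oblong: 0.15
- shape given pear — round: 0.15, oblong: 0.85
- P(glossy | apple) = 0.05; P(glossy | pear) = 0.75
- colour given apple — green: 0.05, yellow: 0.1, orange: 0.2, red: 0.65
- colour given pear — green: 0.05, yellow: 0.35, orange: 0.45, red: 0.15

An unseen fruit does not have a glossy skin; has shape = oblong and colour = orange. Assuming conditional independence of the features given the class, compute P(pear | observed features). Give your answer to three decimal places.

apple: 0.75 × 0.15 × (1−0.05) × 0.2 = 0.021375
pear: 0.25 × 0.85 × (1−0.75) × 0.45 = 0.02390625
P(pear | x) = 0.02390625 / 0.04528125 ≈ 0.528

0.528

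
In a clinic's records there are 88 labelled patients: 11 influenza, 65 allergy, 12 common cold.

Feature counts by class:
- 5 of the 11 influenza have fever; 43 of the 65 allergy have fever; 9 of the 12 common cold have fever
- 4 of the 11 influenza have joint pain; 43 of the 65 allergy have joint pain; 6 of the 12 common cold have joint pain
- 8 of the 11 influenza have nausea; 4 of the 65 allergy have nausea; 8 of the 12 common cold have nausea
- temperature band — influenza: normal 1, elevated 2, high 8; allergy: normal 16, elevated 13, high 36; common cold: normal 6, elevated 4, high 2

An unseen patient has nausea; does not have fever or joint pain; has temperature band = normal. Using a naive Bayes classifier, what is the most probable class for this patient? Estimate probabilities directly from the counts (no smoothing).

common cold

influenza: (11/88) × (6/11) × (7/11) × (8/11) × (1/11) ≈ 0.00286866
allergy: (65/88) × (22/65) × (22/65) × (4/65) × (16/65) ≈ 0.00128175
common cold: (12/88) × (3/12) × (6/12) × (8/12) × (6/12) ≈ 0.00568182
Highest score → common cold.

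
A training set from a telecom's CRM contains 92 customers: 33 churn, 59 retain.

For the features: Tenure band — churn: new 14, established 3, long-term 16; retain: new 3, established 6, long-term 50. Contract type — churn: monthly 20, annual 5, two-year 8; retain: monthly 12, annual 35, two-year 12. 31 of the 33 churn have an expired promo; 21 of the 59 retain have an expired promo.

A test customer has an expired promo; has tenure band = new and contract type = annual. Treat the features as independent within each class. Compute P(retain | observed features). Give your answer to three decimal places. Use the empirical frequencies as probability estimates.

0.241

churn: (33/92) × (14/33) × (5/33) × (31/33) ≈ 0.0216593
retain: (59/92) × (3/59) × (35/59) × (21/59) ≈ 0.0068852
P(retain | x) = 0.0068852 / 0.0285445 ≈ 0.241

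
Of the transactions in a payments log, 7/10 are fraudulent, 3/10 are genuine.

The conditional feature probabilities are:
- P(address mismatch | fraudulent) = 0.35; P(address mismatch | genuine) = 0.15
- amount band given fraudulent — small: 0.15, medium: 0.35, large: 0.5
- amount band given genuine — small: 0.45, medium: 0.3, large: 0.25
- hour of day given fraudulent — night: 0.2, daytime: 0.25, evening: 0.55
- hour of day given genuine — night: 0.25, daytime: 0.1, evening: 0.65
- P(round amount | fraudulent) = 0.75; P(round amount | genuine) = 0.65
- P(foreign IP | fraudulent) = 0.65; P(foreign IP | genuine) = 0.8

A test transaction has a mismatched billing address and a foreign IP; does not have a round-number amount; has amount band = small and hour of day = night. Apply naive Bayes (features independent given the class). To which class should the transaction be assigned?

fraudulent: 0.7 × 0.35 × 0.15 × 0.2 × (1−0.75) × 0.65 = 0.001194375
genuine: 0.3 × 0.15 × 0.45 × 0.25 × (1−0.65) × 0.8 = 0.0014175
Highest score → genuine.

genuine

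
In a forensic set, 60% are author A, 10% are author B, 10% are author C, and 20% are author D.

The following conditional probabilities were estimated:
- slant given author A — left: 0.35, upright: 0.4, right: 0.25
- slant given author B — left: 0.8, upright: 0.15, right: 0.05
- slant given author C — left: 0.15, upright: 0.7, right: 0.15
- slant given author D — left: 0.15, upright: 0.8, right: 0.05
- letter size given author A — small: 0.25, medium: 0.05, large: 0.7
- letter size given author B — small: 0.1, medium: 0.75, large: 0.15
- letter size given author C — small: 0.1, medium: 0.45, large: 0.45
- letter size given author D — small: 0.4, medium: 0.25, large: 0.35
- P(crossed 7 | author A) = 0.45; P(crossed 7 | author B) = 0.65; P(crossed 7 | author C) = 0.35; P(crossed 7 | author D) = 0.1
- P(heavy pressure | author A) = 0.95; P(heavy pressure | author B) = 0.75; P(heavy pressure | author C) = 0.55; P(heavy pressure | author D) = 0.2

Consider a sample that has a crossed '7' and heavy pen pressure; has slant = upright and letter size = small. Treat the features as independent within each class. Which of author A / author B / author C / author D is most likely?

author A

author A: 0.6 × 0.4 × 0.25 × 0.45 × 0.95 = 0.02565
author B: 0.1 × 0.15 × 0.1 × 0.65 × 0.75 = 0.00073125
author C: 0.1 × 0.7 × 0.1 × 0.35 × 0.55 = 0.0013475
author D: 0.2 × 0.8 × 0.4 × 0.1 × 0.2 = 0.00128
Highest score → author A.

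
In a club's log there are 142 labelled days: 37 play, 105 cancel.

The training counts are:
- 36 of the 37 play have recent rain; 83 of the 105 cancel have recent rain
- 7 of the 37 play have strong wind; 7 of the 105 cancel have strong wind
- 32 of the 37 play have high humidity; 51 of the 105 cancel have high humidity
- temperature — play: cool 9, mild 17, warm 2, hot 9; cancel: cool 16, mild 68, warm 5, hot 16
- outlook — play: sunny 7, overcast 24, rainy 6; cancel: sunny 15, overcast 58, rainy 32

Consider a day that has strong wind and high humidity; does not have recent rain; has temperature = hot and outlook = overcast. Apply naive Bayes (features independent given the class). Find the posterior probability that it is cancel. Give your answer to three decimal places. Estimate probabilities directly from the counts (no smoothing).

0.699

play: (37/142) × (1/37) × (7/37) × (32/37) × (9/37) × (24/37) ≈ 0.000181805
cancel: (105/142) × (22/105) × (7/105) × (51/105) × (16/105) × (58/105) ≈ 0.000422273
P(cancel | x) = 0.000422273 / 0.000604078 ≈ 0.699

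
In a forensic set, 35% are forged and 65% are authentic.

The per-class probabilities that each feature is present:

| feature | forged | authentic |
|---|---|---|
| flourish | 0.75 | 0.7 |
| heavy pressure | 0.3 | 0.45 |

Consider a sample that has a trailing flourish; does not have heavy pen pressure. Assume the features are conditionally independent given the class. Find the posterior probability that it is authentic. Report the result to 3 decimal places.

0.577

forged: 0.35 × 0.75 × (1−0.3) = 0.18375
authentic: 0.65 × 0.7 × (1−0.45) = 0.25025
P(authentic | x) = 0.25025 / 0.434 ≈ 0.577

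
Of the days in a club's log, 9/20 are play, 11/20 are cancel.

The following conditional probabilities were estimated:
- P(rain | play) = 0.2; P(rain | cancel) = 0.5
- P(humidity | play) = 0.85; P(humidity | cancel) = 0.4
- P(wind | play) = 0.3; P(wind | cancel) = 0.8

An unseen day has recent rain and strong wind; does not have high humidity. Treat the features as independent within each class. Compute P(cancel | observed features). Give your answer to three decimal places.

play: 0.45 × 0.2 × (1−0.85) × 0.3 = 0.00405
cancel: 0.55 × 0.5 × (1−0.4) × 0.8 = 0.132
P(cancel | x) = 0.132 / 0.13605 ≈ 0.970

0.970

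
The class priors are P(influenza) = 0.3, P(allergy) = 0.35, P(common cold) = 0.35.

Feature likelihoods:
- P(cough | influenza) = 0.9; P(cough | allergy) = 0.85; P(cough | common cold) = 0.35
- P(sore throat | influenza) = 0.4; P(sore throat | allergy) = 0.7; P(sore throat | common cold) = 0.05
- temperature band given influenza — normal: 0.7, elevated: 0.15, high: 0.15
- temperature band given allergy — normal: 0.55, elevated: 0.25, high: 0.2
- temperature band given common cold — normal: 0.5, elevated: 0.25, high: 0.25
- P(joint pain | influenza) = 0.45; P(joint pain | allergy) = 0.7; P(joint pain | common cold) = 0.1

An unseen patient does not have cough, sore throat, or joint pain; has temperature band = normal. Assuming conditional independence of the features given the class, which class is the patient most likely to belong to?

influenza: 0.3 × (1−0.9) × (1−0.4) × 0.7 × (1−0.45) = 0.00693
allergy: 0.35 × (1−0.85) × (1−0.7) × 0.55 × (1−0.7) = 0.00259875
common cold: 0.35 × (1−0.35) × (1−0.05) × 0.5 × (1−0.1) = 0.09725625
Highest score → common cold.

common cold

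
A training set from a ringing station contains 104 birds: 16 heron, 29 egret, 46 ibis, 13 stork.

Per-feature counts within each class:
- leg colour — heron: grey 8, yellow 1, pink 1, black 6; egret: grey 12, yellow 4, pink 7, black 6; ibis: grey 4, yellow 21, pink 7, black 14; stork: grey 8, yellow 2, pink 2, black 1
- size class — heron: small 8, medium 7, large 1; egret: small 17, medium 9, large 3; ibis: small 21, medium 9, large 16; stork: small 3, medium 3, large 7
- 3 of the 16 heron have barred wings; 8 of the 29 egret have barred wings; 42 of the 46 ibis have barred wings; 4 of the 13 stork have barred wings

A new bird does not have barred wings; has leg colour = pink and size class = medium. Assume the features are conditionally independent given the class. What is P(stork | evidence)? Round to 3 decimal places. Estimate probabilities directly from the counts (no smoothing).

heron: (16/104) × (1/16) × (7/16) × (13/16) = 0.00341796875
egret: (29/104) × (7/29) × (9/29) × (21/29) ≈ 0.0151262
ibis: (46/104) × (7/46) × (9/46) × (4/46) ≈ 0.00114512
stork: (13/104) × (2/13) × (3/13) × (9/13) ≈ 0.00307237
P(stork | x) = 0.00307237 / 0.02276165875 ≈ 0.135

0.135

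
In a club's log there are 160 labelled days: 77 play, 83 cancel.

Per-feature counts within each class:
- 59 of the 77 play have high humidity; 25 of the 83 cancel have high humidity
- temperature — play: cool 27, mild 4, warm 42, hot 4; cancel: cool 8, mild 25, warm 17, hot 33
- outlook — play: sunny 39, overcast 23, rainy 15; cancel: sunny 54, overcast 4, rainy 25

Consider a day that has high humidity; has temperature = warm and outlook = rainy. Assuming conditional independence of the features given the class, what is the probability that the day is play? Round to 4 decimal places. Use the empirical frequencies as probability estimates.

0.8026

play: (77/160) × (59/77) × (42/77) × (15/77) ≈ 0.0391824
cancel: (83/160) × (25/83) × (17/83) × (25/83) ≈ 0.00963946
P(play | x) = 0.0391824 / 0.04882186 ≈ 0.8026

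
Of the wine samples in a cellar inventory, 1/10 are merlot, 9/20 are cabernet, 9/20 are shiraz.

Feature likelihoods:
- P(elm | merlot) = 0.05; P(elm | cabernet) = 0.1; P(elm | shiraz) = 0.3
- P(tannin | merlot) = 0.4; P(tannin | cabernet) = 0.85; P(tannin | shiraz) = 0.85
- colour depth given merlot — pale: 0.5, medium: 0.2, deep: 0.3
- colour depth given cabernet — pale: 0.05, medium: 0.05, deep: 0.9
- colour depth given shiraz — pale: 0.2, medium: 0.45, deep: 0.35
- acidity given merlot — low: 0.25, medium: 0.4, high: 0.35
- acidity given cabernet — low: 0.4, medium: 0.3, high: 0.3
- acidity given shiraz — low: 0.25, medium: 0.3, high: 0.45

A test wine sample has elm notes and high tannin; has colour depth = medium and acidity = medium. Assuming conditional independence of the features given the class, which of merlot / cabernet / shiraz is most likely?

merlot: 0.1 × 0.05 × 0.4 × 0.2 × 0.4 = 0.00016
cabernet: 0.45 × 0.1 × 0.85 × 0.05 × 0.3 = 0.00057375
shiraz: 0.45 × 0.3 × 0.85 × 0.45 × 0.3 = 0.01549125
Highest score → shiraz.

shiraz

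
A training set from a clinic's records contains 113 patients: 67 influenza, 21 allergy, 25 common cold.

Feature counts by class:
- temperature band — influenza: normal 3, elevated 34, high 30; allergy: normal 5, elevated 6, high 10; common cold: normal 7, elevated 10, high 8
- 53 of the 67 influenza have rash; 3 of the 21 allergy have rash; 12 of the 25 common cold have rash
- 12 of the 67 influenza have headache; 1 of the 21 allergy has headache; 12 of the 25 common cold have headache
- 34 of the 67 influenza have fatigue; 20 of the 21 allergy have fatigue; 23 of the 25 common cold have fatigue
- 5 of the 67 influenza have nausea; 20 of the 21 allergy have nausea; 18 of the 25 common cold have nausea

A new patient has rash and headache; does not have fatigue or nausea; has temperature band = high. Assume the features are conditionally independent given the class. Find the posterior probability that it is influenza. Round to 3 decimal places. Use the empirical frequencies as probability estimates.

influenza: (67/113) × (30/67) × (53/67) × (12/67) × (33/67) × (62/67) ≈ 0.0171438
allergy: (21/113) × (10/21) × (3/21) × (1/21) × (1/21) × (1/21) ≈ 0.0000013651
common cold: (25/113) × (8/25) × (12/25) × (12/25) × (2/25) × (7/25) ≈ 0.000365378
P(influenza | x) = 0.0171438 / 0.0175105431 ≈ 0.979

0.979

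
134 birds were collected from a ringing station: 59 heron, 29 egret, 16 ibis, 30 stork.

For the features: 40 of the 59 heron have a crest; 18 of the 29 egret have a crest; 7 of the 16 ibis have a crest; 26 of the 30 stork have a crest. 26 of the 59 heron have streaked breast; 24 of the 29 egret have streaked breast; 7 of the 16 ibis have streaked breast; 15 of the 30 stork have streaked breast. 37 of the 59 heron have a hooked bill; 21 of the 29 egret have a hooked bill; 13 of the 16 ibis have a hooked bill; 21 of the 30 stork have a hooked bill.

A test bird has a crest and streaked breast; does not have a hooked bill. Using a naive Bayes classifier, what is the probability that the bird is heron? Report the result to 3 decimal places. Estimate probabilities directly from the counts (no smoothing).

0.434

heron: (59/134) × (40/59) × (26/59) × (22/59) ≈ 0.0490509
egret: (29/134) × (18/29) × (24/29) × (8/29) ≈ 0.0306671
ibis: (16/134) × (7/16) × (7/16) × (3/16) ≈ 0.00428521
stork: (30/134) × (26/30) × (15/30) × (9/30) ≈ 0.0291045
P(heron | x) = 0.0490509 / 0.11310771 ≈ 0.434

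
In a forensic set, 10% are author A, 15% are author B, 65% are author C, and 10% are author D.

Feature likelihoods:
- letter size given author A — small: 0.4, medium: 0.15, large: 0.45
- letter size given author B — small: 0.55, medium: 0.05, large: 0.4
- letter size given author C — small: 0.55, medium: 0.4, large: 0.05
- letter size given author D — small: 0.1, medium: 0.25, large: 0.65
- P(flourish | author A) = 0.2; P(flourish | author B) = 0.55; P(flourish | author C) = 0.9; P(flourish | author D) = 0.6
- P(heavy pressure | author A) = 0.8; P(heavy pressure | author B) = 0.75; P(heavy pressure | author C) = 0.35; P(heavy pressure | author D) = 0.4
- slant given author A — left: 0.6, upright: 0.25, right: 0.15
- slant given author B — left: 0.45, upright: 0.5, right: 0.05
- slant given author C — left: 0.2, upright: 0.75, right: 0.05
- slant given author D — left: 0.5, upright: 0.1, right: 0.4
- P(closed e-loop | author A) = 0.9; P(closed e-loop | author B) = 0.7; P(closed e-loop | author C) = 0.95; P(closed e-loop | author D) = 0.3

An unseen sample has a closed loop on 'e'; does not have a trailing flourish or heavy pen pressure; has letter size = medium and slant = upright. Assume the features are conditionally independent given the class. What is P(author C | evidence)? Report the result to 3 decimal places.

0.922

author A: 0.1 × 0.15 × (1−0.2) × (1−0.8) × 0.25 × 0.9 = 0.00054
author B: 0.15 × 0.05 × (1−0.55) × (1−0.75) × 0.5 × 0.7 = 0.0002953125
author C: 0.65 × 0.4 × (1−0.9) × (1−0.35) × 0.75 × 0.95 = 0.01204125
author D: 0.1 × 0.25 × (1−0.6) × (1−0.4) × 0.1 × 0.3 = 0.00018
P(author C | x) = 0.01204125 / 0.0130565625 ≈ 0.922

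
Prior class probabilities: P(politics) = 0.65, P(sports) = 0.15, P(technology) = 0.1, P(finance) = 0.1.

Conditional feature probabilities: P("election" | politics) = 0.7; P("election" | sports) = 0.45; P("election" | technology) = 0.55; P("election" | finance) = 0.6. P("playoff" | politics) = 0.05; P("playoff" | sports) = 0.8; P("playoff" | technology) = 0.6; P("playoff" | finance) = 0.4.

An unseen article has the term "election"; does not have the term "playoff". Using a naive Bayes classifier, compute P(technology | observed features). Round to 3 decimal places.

politics: 0.65 × 0.7 × (1−0.05) = 0.43225
sports: 0.15 × 0.45 × (1−0.8) = 0.0135
technology: 0.1 × 0.55 × (1−0.6) = 0.022
finance: 0.1 × 0.6 × (1−0.4) = 0.036
P(technology | x) = 0.022 / 0.50375 ≈ 0.044

0.044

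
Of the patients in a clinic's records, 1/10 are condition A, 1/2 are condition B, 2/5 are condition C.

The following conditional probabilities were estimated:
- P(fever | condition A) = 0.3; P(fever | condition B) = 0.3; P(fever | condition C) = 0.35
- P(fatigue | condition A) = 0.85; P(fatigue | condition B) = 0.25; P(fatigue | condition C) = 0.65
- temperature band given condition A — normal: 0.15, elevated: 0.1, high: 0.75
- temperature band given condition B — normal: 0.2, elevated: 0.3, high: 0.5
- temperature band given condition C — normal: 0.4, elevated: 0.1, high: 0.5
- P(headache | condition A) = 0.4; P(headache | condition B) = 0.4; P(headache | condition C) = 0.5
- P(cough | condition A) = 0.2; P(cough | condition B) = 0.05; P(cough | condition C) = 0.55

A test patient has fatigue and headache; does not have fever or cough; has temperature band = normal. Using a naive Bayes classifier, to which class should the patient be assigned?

condition A: 0.1 × (1−0.3) × 0.85 × 0.15 × 0.4 × (1−0.2) = 0.002856
condition B: 0.5 × (1−0.3) × 0.25 × 0.2 × 0.4 × (1−0.05) = 0.00665
condition C: 0.4 × (1−0.35) × 0.65 × 0.4 × 0.5 × (1−0.55) = 0.01521
Highest score → condition C.

condition C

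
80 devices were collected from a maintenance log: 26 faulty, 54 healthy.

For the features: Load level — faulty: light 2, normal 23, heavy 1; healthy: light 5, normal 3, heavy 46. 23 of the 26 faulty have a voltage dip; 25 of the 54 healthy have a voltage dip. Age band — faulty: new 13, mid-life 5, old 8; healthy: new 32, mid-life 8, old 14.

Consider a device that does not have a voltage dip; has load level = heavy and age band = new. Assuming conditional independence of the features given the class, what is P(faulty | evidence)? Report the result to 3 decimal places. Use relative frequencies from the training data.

faulty: (26/80) × (1/26) × (3/26) × (13/26) ≈ 0.000721154
healthy: (54/80) × (46/54) × (29/54) × (32/54) ≈ 0.18299
P(faulty | x) = 0.000721154 / 0.183711154 ≈ 0.004

0.004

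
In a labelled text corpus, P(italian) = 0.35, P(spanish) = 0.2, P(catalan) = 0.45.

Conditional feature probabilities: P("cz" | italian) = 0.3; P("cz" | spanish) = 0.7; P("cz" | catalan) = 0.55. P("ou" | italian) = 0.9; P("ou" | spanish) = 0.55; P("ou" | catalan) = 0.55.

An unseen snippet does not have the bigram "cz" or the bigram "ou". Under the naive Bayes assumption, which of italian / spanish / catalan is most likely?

catalan

italian: 0.35 × (1−0.3) × (1−0.9) = 0.0245
spanish: 0.2 × (1−0.7) × (1−0.55) = 0.027
catalan: 0.45 × (1−0.55) × (1−0.55) = 0.091125
Highest score → catalan.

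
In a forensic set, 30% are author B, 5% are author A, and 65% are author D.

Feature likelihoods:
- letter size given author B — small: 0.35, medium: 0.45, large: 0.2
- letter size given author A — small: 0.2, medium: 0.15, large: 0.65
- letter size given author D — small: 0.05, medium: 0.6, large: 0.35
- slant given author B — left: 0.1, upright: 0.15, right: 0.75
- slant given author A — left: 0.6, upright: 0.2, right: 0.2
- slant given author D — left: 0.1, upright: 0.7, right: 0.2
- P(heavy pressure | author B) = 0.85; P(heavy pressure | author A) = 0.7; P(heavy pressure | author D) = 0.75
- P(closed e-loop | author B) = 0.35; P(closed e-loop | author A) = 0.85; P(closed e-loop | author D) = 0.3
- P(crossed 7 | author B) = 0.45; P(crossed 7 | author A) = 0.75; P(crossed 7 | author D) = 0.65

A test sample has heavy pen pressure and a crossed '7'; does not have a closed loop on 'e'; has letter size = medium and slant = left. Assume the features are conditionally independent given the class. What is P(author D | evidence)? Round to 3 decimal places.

author B: 0.3 × 0.45 × 0.1 × 0.85 × (1−0.35) × 0.45 = 0.0033564375
author A: 0.05 × 0.15 × 0.6 × 0.7 × (1−0.85) × 0.75 = 0.000354375
author D: 0.65 × 0.6 × 0.1 × 0.75 × (1−0.3) × 0.65 = 0.01330875
P(author D | x) = 0.01330875 / 0.0170195625 ≈ 0.782

0.782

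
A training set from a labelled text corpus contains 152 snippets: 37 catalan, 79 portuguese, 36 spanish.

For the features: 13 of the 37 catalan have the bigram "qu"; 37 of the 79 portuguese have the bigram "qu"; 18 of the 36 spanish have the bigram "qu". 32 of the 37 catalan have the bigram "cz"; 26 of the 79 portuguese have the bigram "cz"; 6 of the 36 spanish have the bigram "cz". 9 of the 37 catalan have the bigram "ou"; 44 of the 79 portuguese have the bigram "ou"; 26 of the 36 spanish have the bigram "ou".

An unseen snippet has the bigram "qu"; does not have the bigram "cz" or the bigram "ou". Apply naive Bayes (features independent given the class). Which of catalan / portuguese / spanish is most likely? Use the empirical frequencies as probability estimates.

catalan: (37/152) × (13/37) × (5/37) × (28/37) ≈ 0.0087463
portuguese: (79/152) × (37/79) × (53/79) × (35/79) ≈ 0.0723516
spanish: (36/152) × (18/36) × (30/36) × (10/36) ≈ 0.0274123
Highest score → portuguese.

portuguese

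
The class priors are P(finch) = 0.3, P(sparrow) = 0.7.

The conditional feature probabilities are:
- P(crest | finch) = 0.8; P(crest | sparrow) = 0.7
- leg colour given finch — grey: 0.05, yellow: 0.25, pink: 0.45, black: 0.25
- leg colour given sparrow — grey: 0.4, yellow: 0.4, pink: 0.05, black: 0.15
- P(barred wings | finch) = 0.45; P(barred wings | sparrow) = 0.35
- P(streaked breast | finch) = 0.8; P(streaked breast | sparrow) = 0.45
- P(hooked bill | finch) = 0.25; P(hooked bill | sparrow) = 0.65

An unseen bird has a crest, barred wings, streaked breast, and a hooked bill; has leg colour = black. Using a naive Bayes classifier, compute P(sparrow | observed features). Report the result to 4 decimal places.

finch: 0.3 × 0.8 × 0.25 × 0.45 × 0.8 × 0.25 = 0.0054
sparrow: 0.7 × 0.7 × 0.15 × 0.35 × 0.45 × 0.65 = 0.0075245625
P(sparrow | x) = 0.0075245625 / 0.0129245625 ≈ 0.5822

0.5822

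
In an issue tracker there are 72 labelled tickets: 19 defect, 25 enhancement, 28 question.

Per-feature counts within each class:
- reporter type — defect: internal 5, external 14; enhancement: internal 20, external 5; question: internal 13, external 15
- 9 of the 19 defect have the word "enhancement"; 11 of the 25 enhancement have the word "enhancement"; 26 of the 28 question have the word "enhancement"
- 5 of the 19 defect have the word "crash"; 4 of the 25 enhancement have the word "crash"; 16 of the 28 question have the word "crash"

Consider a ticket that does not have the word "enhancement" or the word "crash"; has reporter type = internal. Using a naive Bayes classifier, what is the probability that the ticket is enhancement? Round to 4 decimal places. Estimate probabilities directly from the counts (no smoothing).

0.8010

defect: (19/72) × (5/19) × (10/19) × (14/19) ≈ 0.0269314
enhancement: (25/72) × (20/25) × (14/25) × (21/25) ≈ 0.130667
question: (28/72) × (13/28) × (2/28) × (12/28) ≈ 0.00552721
P(enhancement | x) = 0.130667 / 0.16312561 ≈ 0.8010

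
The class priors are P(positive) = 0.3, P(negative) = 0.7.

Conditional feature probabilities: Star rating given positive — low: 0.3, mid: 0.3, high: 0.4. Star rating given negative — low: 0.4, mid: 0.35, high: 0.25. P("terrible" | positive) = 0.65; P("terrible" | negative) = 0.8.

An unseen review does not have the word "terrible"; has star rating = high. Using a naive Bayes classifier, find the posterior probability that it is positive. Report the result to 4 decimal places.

positive: 0.3 × 0.4 × (1−0.65) = 0.042
negative: 0.7 × 0.25 × (1−0.8) = 0.035
P(positive | x) = 0.042 / 0.077 ≈ 0.5455

0.5455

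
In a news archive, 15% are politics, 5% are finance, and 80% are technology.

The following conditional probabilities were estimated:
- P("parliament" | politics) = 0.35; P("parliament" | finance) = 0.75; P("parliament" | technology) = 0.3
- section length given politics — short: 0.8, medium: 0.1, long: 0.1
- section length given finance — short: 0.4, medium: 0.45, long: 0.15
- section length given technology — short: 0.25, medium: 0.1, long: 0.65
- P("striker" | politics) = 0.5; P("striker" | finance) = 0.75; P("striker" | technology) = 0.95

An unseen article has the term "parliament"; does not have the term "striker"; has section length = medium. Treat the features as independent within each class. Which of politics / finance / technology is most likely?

finance

politics: 0.15 × 0.35 × 0.1 × (1−0.5) = 0.002625
finance: 0.05 × 0.75 × 0.45 × (1−0.75) = 0.00421875
technology: 0.8 × 0.3 × 0.1 × (1−0.95) = 0.0012
Highest score → finance.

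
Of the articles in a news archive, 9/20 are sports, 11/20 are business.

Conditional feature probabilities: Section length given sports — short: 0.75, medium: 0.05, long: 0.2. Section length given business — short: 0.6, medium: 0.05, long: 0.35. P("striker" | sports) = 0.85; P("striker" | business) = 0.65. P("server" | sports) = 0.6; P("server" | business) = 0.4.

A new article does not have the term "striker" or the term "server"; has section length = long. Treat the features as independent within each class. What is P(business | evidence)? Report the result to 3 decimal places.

0.882

sports: 0.45 × 0.2 × (1−0.85) × (1−0.6) = 0.0054
business: 0.55 × 0.35 × (1−0.65) × (1−0.4) = 0.040425
P(business | x) = 0.040425 / 0.045825 ≈ 0.882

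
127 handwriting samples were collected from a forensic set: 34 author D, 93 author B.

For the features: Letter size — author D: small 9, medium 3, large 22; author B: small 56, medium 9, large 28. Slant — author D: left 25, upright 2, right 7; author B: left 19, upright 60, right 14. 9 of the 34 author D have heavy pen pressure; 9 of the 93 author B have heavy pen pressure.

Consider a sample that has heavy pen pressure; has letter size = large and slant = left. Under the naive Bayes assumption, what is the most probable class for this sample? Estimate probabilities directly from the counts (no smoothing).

author D

author D: (34/127) × (22/34) × (25/34) × (9/34) ≈ 0.0337166
author B: (93/127) × (28/93) × (19/93) × (9/93) ≈ 0.00435898
Highest score → author D.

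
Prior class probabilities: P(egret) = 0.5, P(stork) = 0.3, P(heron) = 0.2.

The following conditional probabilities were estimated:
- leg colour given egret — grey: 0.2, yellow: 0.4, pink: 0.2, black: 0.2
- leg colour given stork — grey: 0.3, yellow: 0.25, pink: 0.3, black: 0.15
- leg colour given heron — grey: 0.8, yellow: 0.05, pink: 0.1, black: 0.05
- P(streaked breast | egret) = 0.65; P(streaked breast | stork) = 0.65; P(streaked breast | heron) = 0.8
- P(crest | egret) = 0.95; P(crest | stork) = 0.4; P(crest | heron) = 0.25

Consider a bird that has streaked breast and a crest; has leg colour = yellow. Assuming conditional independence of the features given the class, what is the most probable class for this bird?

egret

egret: 0.5 × 0.4 × 0.65 × 0.95 = 0.1235
stork: 0.3 × 0.25 × 0.65 × 0.4 = 0.0195
heron: 0.2 × 0.05 × 0.8 × 0.25 = 0.002
Highest score → egret.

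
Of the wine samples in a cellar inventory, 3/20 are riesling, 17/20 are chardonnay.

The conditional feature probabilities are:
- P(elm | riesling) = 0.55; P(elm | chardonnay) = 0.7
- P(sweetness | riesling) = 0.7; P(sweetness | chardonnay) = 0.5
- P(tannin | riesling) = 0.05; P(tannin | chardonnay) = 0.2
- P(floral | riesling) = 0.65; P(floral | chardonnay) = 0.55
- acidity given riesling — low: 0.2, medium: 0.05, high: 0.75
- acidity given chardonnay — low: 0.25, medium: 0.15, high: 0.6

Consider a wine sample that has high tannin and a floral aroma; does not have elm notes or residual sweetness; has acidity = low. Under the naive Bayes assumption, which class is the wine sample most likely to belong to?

chardonnay

riesling: 0.15 × (1−0.55) × (1−0.7) × 0.05 × 0.65 × 0.2 = 0.000131625
chardonnay: 0.85 × (1−0.7) × (1−0.5) × 0.2 × 0.55 × 0.25 = 0.00350625
Highest score → chardonnay.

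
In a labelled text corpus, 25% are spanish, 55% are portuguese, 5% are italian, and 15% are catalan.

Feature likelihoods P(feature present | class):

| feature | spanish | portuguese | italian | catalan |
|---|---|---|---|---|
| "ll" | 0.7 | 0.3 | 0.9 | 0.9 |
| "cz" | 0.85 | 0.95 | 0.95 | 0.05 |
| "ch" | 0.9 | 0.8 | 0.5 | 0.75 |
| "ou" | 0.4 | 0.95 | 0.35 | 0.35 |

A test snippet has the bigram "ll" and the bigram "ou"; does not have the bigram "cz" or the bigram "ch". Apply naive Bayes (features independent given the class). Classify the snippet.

spanish: 0.25 × 0.7 × (1−0.85) × (1−0.9) × 0.4 = 0.00105
portuguese: 0.55 × 0.3 × (1−0.95) × (1−0.8) × 0.95 = 0.0015675
italian: 0.05 × 0.9 × (1−0.95) × (1−0.5) × 0.35 = 0.00039375
catalan: 0.15 × 0.9 × (1−0.05) × (1−0.75) × 0.35 = 0.011221875
Highest score → catalan.

catalan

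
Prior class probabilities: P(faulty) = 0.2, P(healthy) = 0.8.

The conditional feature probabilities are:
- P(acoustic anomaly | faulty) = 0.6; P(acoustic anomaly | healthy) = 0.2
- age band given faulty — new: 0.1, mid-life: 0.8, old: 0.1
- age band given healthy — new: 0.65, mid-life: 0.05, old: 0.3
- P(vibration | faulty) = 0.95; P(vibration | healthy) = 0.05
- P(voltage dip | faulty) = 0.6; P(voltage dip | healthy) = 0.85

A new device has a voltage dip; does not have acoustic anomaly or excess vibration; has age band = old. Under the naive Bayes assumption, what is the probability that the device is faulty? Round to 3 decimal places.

0.002

faulty: 0.2 × (1−0.6) × 0.1 × (1−0.95) × 0.6 = 0.00024
healthy: 0.8 × (1−0.2) × 0.3 × (1−0.05) × 0.85 = 0.15504
P(faulty | x) = 0.00024 / 0.15528 ≈ 0.002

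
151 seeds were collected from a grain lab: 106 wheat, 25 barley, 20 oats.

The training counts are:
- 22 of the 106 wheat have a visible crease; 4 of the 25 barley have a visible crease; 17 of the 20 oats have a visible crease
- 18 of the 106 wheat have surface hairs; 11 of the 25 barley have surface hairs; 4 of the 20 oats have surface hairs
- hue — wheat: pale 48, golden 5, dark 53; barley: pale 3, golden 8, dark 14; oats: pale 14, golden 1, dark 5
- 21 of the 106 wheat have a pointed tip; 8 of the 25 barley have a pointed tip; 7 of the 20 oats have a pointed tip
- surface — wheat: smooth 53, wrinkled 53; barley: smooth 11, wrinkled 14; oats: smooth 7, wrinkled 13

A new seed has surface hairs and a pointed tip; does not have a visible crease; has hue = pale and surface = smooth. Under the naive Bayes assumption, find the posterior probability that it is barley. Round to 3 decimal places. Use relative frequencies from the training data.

0.184

wheat: (106/151) × (84/106) × (18/106) × (48/106) × (21/106) × (53/106) ≈ 0.00423729
barley: (25/151) × (21/25) × (11/25) × (3/25) × (8/25) × (11/25) ≈ 0.0010339
oats: (20/151) × (3/20) × (4/20) × (14/20) × (7/20) × (7/20) ≈ 0.000340728
P(barley | x) = 0.0010339 / 0.005611918 ≈ 0.184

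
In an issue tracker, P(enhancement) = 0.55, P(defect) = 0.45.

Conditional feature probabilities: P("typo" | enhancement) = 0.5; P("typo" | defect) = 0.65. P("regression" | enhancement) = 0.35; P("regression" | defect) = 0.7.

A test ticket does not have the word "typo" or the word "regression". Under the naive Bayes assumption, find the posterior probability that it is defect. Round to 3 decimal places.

enhancement: 0.55 × (1−0.5) × (1−0.35) = 0.17875
defect: 0.45 × (1−0.65) × (1−0.7) = 0.04725
P(defect | x) = 0.04725 / 0.226 ≈ 0.209

0.209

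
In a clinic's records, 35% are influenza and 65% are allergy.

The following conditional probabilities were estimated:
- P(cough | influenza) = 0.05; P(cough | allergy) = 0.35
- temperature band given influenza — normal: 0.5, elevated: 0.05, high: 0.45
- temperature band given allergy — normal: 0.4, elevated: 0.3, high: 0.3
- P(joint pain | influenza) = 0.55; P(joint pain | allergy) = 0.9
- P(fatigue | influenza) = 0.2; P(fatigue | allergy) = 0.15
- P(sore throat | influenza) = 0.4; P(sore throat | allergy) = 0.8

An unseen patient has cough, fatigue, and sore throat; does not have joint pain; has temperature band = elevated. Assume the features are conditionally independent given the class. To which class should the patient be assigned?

allergy

influenza: 0.35 × 0.05 × 0.05 × (1−0.55) × 0.2 × 0.4 = 0.0000315
allergy: 0.65 × 0.35 × 0.3 × (1−0.9) × 0.15 × 0.8 = 0.000819
Highest score → allergy.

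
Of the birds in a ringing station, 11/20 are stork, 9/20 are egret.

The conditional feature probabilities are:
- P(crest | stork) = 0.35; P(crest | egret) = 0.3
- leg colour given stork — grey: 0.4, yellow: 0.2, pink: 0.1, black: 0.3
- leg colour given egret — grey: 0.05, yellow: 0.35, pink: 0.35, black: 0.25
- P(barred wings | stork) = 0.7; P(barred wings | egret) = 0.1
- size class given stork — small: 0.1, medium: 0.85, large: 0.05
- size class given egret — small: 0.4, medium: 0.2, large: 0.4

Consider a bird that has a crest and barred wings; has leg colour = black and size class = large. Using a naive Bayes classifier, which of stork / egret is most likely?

stork: 0.55 × 0.35 × 0.3 × 0.7 × 0.05 = 0.00202125
egret: 0.45 × 0.3 × 0.25 × 0.1 × 0.4 = 0.00135
Highest score → stork.

stork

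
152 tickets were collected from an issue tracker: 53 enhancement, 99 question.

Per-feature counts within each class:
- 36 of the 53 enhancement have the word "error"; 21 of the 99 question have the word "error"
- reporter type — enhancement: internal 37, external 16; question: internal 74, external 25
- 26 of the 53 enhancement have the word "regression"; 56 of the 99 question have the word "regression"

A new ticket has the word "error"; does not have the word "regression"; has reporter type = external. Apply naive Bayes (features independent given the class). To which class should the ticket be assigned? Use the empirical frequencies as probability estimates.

enhancement: (53/152) × (36/53) × (16/53) × (27/53) ≈ 0.0364243
question: (99/152) × (21/99) × (25/99) × (43/99) ≈ 0.0151535
Highest score → enhancement.

enhancement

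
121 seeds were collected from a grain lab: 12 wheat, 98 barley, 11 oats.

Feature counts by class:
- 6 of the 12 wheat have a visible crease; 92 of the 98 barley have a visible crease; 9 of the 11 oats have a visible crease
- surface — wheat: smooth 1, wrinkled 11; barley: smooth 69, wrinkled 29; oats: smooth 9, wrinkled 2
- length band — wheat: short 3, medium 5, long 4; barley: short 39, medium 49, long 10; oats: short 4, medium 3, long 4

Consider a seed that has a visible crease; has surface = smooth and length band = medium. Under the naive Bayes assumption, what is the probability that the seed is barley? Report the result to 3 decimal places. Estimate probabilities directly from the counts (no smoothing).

0.936

wheat: (12/121) × (6/12) × (1/12) × (5/12) ≈ 0.00172176
barley: (98/121) × (92/98) × (69/98) × (49/98) ≈ 0.267667
oats: (11/121) × (9/11) × (9/11) × (3/11) ≈ 0.0165972
P(barley | x) = 0.267667 / 0.28598596 ≈ 0.936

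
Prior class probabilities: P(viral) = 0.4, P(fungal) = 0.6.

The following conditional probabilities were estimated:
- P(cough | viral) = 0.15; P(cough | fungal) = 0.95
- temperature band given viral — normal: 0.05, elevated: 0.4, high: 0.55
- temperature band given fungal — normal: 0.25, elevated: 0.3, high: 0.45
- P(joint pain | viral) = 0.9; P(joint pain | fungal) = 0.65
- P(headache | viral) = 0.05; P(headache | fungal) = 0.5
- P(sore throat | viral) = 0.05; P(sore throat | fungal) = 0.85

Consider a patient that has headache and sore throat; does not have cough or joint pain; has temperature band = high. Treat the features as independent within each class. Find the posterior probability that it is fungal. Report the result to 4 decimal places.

viral: 0.4 × (1−0.15) × 0.55 × (1−0.9) × 0.05 × 0.05 = 0.00004675
fungal: 0.6 × (1−0.95) × 0.45 × (1−0.65) × 0.5 × 0.85 = 0.002008125
P(fungal | x) = 0.002008125 / 0.002054875 ≈ 0.9772

0.9772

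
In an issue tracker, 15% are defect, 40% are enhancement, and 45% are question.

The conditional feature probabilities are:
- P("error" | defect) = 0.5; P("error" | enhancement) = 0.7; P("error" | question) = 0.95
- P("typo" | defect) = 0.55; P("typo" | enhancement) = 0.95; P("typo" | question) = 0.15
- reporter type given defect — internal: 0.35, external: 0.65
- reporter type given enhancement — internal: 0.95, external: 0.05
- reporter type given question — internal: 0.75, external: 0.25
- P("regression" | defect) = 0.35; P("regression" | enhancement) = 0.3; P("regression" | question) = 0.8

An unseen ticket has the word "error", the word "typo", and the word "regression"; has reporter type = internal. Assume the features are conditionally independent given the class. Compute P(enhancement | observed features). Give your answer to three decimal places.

defect: 0.15 × 0.5 × 0.55 × 0.35 × 0.35 = 0.005053125
enhancement: 0.4 × 0.7 × 0.95 × 0.95 × 0.3 = 0.07581
question: 0.45 × 0.95 × 0.15 × 0.75 × 0.8 = 0.038475
P(enhancement | x) = 0.07581 / 0.119338125 ≈ 0.635

0.635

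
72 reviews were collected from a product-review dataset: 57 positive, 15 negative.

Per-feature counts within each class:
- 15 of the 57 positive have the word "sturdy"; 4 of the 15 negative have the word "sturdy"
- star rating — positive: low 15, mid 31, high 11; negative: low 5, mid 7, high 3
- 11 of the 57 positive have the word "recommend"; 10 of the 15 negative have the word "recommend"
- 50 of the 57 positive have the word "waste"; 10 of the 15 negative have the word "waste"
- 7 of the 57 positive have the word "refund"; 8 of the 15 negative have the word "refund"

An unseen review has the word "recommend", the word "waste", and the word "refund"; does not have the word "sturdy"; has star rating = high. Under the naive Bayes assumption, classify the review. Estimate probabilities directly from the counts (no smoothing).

positive: (57/72) × (42/57) × (11/57) × (11/57) × (50/57) × (7/57) ≈ 0.0023403
negative: (15/72) × (11/15) × (3/15) × (10/15) × (10/15) × (8/15) ≈ 0.0072428
Highest score → negative.

negative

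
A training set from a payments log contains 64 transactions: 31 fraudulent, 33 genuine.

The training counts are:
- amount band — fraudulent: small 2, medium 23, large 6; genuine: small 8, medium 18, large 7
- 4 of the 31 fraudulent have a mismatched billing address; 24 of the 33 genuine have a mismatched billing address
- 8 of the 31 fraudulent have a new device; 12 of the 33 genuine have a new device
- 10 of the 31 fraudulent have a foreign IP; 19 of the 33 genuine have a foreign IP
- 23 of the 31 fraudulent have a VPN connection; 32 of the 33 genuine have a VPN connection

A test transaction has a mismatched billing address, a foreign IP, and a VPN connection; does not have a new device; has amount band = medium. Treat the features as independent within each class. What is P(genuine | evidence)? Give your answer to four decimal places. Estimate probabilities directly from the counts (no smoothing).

0.8982

fraudulent: (31/64) × (23/31) × (4/31) × (23/31) × (10/31) × (23/31) ≈ 0.00823411
genuine: (33/64) × (18/33) × (24/33) × (21/33) × (19/33) × (32/33) ≈ 0.0726726
P(genuine | x) = 0.0726726 / 0.08090671 ≈ 0.8982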